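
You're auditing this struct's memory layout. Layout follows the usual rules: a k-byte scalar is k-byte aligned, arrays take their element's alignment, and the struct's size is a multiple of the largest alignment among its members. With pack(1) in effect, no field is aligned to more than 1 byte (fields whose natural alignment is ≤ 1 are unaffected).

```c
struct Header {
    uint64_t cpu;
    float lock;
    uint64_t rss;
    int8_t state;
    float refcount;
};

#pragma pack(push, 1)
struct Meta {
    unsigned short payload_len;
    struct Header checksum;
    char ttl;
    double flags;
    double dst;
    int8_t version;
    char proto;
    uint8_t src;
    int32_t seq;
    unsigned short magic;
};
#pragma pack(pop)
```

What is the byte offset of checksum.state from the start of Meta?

26

Header: cpu at 0 (size 8, align 8) → ends 8; lock at 8 (size 4, align 4) → ends 12; pad 4 to align 8 for rss; rss at 16 (size 8, align 8) → ends 24; state at 24 (size 1, align 1) → ends 25; pad 3 to align 4 for refcount; refcount at 28 (size 4, align 4) → ends 32; total 32 bytes, alignment 8
payload_len at 0 (size 2, align 1) → ends 2
checksum at 2 (size 32, align 1) → ends 34
within Header: state at 24
2 + 24 = 26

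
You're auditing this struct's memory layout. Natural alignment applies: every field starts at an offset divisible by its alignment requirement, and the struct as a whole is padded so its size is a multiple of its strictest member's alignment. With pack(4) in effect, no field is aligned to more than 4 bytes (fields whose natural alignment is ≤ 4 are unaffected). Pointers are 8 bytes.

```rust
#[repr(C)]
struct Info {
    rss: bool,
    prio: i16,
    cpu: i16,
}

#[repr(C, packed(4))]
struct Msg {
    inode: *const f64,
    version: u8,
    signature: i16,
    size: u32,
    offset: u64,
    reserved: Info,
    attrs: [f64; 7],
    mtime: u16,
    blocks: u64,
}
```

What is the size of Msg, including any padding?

Info: @0: rss [1B, align 1] → 1; +1 pad (align 2); @2: prio [2B, align 2] → 4; @4: cpu [2B, align 2] → 6; size 6, align 2
@0: inode [8B, align 4] → 8
@8: version [1B, align 1] → 9
+1 pad (align 2)
@10: signature [2B, align 2] → 12
@12: size [4B, align 4] → 16
@16: offset [8B, align 4] → 24
@24: reserved [6B, align 2] → 30
+2 pad (align 4)
@32: attrs [56B, align 4] → 88
@88: mtime [2B, align 2] → 90
+2 pad (align 4)
@92: blocks [8B, align 4] → 100
size 100, align 4

100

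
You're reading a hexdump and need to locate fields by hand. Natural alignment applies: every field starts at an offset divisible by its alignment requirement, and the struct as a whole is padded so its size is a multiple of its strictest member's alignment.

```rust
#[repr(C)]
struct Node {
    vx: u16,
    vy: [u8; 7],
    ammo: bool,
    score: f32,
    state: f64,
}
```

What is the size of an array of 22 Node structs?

528

0..2  vx  (2B, 2-aligned)
2..9  vy  (7B, 1-aligned)
9..10  ammo  (1B, 1-aligned)
10..12  -- padding (2B)
12..16  score  (4B, 4-aligned)
16..24  state  (8B, 8-aligned)
sizeof = 24, alignof = 8
array of 22: 22 × 24 = 528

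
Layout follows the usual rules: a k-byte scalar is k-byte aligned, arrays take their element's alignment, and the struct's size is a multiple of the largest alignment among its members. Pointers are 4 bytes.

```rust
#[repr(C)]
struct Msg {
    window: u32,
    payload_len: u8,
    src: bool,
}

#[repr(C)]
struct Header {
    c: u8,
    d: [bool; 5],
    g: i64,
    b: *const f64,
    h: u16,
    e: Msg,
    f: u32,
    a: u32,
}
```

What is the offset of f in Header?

Msg: 0..4  window  (4B, 4-aligned); 4..5  payload_len  (1B, 1-aligned); 5..6  src  (1B, 1-aligned); 6..8  -- tail padding (2B); sizeof = 8, alignof = 4
0..1  c  (1B, 1-aligned)
1..6  d  (5B, 1-aligned)
6..8  -- padding (2B)
8..16  g  (8B, 8-aligned)
16..20  b  (4B, 4-aligned)
20..22  h  (2B, 2-aligned)
22..24  -- padding (2B)
24..32  e  (8B, 4-aligned)
32..36  f  (4B, 4-aligned)

32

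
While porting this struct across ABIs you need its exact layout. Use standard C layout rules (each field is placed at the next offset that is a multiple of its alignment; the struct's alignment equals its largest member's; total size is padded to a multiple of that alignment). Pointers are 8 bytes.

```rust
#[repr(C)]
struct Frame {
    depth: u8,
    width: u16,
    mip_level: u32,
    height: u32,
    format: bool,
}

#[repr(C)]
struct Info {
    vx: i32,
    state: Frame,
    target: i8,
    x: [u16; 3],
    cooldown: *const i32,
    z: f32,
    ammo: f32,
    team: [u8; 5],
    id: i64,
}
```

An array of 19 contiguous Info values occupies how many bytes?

Frame: depth at 0 (size 1, align 1) → ends 1; pad 1 to align 2 for width; width at 2 (size 2, align 2) → ends 4; mip_level at 4 (size 4, align 4) → ends 8; height at 8 (size 4, align 4) → ends 12; format at 12 (size 1, align 1) → ends 13; tail pad 3 to reach multiple of 4; total 16 bytes, alignment 4
vx at 0 (size 4, align 4) → ends 4
state at 4 (size 16, align 4) → ends 20
target at 20 (size 1, align 1) → ends 21
pad 1 to align 2 for x
x at 22 (size 6, align 2) → ends 28
pad 4 to align 8 for cooldown
cooldown at 32 (size 8, align 8) → ends 40
z at 40 (size 4, align 4) → ends 44
ammo at 44 (size 4, align 4) → ends 48
team at 48 (size 5, align 1) → ends 53
pad 3 to align 8 for id
id at 56 (size 8, align 8) → ends 64
total 64 bytes, alignment 8
array of 19: 19 × 64 = 1216

1216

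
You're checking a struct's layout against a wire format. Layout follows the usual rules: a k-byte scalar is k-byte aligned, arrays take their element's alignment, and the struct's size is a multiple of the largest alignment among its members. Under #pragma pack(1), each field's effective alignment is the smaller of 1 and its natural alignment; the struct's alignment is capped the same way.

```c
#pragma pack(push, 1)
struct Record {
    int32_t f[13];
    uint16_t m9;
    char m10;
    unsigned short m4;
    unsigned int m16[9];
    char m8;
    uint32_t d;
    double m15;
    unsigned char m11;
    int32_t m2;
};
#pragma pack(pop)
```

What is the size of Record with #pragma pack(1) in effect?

f at 0 (size 52, align 1) → ends 52
m9 at 52 (size 2, align 1) → ends 54
m10 at 54 (size 1, align 1) → ends 55
m4 at 55 (size 2, align 1) → ends 57
m16 at 57 (size 36, align 1) → ends 93
m8 at 93 (size 1, align 1) → ends 94
d at 94 (size 4, align 1) → ends 98
m15 at 98 (size 8, align 1) → ends 106
m11 at 106 (size 1, align 1) → ends 107
m2 at 107 (size 4, align 1) → ends 111
total 111 bytes, alignment 1

111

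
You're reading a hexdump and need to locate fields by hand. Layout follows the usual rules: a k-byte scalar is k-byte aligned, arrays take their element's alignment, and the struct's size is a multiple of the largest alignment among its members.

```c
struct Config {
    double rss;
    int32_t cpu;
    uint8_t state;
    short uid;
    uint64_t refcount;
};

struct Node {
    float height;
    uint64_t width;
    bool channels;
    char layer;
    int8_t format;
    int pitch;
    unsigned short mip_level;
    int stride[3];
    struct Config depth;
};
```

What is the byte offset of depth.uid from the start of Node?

Config: rss at 0 (size 8, align 8) → ends 8; cpu at 8 (size 4, align 4) → ends 12; state at 12 (size 1, align 1) → ends 13; pad 1 to align 2 for uid; uid at 14 (size 2, align 2) → ends 16; refcount at 16 (size 8, align 8) → ends 24; total 24 bytes, alignment 8
height at 0 (size 4, align 4) → ends 4
pad 4 to align 8 for width
width at 8 (size 8, align 8) → ends 16
channels at 16 (size 1, align 1) → ends 17
layer at 17 (size 1, align 1) → ends 18
format at 18 (size 1, align 1) → ends 19
pad 1 to align 4 for pitch
pitch at 20 (size 4, align 4) → ends 24
mip_level at 24 (size 2, align 2) → ends 26
pad 2 to align 4 for stride
stride at 28 (size 12, align 4) → ends 40
depth at 40 (size 24, align 8) → ends 64
within Config: uid at 14
40 + 14 = 54

54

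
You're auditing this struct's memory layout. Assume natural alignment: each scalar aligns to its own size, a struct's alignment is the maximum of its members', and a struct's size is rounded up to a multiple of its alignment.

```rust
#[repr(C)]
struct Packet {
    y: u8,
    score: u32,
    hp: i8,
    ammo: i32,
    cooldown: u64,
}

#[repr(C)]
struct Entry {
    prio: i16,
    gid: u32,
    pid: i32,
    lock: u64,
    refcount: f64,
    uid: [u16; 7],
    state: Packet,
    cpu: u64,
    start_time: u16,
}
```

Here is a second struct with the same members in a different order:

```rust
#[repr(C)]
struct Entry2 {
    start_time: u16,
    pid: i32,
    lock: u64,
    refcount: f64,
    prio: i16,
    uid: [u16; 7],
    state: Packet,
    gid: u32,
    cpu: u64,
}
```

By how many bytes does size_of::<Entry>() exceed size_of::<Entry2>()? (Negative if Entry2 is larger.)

8

Packet: y at 0 (size 1, align 1) → ends 1; pad 3 to align 4 for score; score at 4 (size 4, align 4) → ends 8; hp at 8 (size 1, align 1) → ends 9; pad 3 to align 4 for ammo; ammo at 12 (size 4, align 4) → ends 16; cooldown at 16 (size 8, align 8) → ends 24; total 24 bytes, alignment 8
prio at 0 (size 2, align 2) → ends 2
pad 2 to align 4 for gid
gid at 4 (size 4, align 4) → ends 8
pid at 8 (size 4, align 4) → ends 12
pad 4 to align 8 for lock
lock at 16 (size 8, align 8) → ends 24
refcount at 24 (size 8, align 8) → ends 32
uid at 32 (size 14, align 2) → ends 46
pad 2 to align 8 for state
state at 48 (size 24, align 8) → ends 72
cpu at 72 (size 8, align 8) → ends 80
start_time at 80 (size 2, align 2) → ends 82
tail pad 6 to reach multiple of 8
total 88 bytes, alignment 8
— Entry2 —
start_time at 0 (size 2, align 2) → ends 2
pad 2 to align 4 for pid
pid at 4 (size 4, align 4) → ends 8
lock at 8 (size 8, align 8) → ends 16
refcount at 16 (size 8, align 8) → ends 24
prio at 24 (size 2, align 2) → ends 26
uid at 26 (size 14, align 2) → ends 40
state at 40 (size 24, align 8) → ends 64
gid at 64 (size 4, align 4) → ends 68
pad 4 to align 8 for cpu
cpu at 72 (size 8, align 8) → ends 80
total 80 bytes, alignment 8
88 − 80 = 8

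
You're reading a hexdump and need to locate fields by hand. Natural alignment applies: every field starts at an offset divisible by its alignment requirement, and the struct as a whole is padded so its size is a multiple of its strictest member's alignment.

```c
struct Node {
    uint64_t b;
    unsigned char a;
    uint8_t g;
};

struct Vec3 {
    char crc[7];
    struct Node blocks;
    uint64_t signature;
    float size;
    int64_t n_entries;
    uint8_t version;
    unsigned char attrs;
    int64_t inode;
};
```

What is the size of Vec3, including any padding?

Node: @0: b [8B, align 8] → 8; @8: a [1B, align 1] → 9; @9: g [1B, align 1] → 10; +6 tail pad (align 8); size 16, align 8
@0: crc [7B, align 1] → 7
+1 pad (align 8)
@8: blocks [16B, align 8] → 24
@24: signature [8B, align 8] → 32
@32: size [4B, align 4] → 36
+4 pad (align 8)
@40: n_entries [8B, align 8] → 48
@48: version [1B, align 1] → 49
@49: attrs [1B, align 1] → 50
+6 pad (align 8)
@56: inode [8B, align 8] → 64
size 64, align 8

64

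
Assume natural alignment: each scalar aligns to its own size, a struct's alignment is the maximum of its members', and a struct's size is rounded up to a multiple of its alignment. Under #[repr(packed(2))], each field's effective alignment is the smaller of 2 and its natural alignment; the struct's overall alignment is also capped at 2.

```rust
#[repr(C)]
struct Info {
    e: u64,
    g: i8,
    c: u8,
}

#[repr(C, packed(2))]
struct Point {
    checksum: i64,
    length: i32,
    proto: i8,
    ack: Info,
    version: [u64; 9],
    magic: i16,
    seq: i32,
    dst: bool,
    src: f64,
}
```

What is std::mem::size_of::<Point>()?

118

Info: 0..8  e  (8B, 8-aligned); 8..9  g  (1B, 1-aligned); 9..10  c  (1B, 1-aligned); 10..16  -- tail padding (6B); sizeof = 16, alignof = 8
0..8  checksum  (8B, 2-aligned)
8..12  length  (4B, 2-aligned)
12..13  proto  (1B, 1-aligned)
13..14  -- padding (1B)
14..30  ack  (16B, 2-aligned)
30..102  version  (72B, 2-aligned)
102..104  magic  (2B, 2-aligned)
104..108  seq  (4B, 2-aligned)
108..109  dst  (1B, 1-aligned)
109..110  -- padding (1B)
110..118  src  (8B, 2-aligned)
sizeof = 118, alignof = 2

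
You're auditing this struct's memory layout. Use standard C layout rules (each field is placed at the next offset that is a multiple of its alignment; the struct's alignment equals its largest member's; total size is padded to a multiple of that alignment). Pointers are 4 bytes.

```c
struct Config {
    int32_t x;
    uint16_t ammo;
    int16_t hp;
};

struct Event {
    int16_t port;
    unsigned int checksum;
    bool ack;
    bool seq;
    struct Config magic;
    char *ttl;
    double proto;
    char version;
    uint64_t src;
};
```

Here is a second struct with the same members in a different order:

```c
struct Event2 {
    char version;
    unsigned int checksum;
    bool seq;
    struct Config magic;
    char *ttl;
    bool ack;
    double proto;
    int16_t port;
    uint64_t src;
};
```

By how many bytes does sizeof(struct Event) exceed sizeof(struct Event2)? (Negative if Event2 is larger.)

-8

Config: @0: x [4B, align 4] → 4; @4: ammo [2B, align 2] → 6; @6: hp [2B, align 2] → 8; size 8, align 4
@0: port [2B, align 2] → 2
+2 pad (align 4)
@4: checksum [4B, align 4] → 8
@8: ack [1B, align 1] → 9
@9: seq [1B, align 1] → 10
+2 pad (align 4)
@12: magic [8B, align 4] → 20
@20: ttl [4B, align 4] → 24
@24: proto [8B, align 8] → 32
@32: version [1B, align 1] → 33
+7 pad (align 8)
@40: src [8B, align 8] → 48
size 48, align 8
— Event2 —
@0: version [1B, align 1] → 1
+3 pad (align 4)
@4: checksum [4B, align 4] → 8
@8: seq [1B, align 1] → 9
+3 pad (align 4)
@12: magic [8B, align 4] → 20
@20: ttl [4B, align 4] → 24
@24: ack [1B, align 1] → 25
+7 pad (align 8)
@32: proto [8B, align 8] → 40
@40: port [2B, align 2] → 42
+6 pad (align 8)
@48: src [8B, align 8] → 56
size 56, align 8
48 − 56 = -8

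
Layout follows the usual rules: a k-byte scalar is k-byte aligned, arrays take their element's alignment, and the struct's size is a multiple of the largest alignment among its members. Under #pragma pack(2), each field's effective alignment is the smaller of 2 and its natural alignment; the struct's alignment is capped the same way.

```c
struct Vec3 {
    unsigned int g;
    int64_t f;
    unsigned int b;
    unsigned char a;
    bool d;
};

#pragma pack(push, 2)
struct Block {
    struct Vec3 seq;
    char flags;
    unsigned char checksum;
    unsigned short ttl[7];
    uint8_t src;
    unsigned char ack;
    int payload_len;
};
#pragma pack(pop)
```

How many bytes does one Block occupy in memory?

46

Vec3: 0..4  g  (4B, 4-aligned); 4..8  -- padding (4B); 8..16  f  (8B, 8-aligned); 16..20  b  (4B, 4-aligned); 20..21  a  (1B, 1-aligned); 21..22  d  (1B, 1-aligned); 22..24  -- tail padding (2B); sizeof = 24, alignof = 8
0..24  seq  (24B, 2-aligned)
24..25  flags  (1B, 1-aligned)
25..26  checksum  (1B, 1-aligned)
26..40  ttl  (14B, 2-aligned)
40..41  src  (1B, 1-aligned)
41..42  ack  (1B, 1-aligned)
42..46  payload_len  (4B, 2-aligned)
sizeof = 46, alignof = 2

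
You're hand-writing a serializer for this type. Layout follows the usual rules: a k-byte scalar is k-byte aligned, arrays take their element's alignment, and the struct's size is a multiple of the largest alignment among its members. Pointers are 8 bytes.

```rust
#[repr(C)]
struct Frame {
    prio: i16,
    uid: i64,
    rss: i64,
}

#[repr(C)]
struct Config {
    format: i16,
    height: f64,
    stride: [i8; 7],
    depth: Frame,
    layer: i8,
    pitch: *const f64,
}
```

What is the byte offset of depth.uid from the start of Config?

32

Frame: prio at 0 (size 2, align 2) → ends 2; pad 6 to align 8 for uid; uid at 8 (size 8, align 8) → ends 16; rss at 16 (size 8, align 8) → ends 24; total 24 bytes, alignment 8
format at 0 (size 2, align 2) → ends 2
pad 6 to align 8 for height
height at 8 (size 8, align 8) → ends 16
stride at 16 (size 7, align 1) → ends 23
pad 1 to align 8 for depth
depth at 24 (size 24, align 8) → ends 48
within Frame: uid at 8
24 + 8 = 32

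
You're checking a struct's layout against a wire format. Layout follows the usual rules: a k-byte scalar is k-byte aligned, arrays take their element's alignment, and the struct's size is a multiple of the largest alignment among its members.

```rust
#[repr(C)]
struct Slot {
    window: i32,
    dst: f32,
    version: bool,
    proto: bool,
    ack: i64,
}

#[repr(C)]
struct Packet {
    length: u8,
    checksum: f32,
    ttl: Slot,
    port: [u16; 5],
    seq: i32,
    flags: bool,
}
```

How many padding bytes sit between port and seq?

Slot: @0: window [4B, align 4] → 4; @4: dst [4B, align 4] → 8; @8: version [1B, align 1] → 9; @9: proto [1B, align 1] → 10; +6 pad (align 8); @16: ack [8B, align 8] → 24; size 24, align 8
@0: length [1B, align 1] → 1
+3 pad (align 4)
@4: checksum [4B, align 4] → 8
@8: ttl [24B, align 8] → 32
@32: port [10B, align 2] → 42
+2 pad (align 4)
@44: seq [4B, align 4] → 48

2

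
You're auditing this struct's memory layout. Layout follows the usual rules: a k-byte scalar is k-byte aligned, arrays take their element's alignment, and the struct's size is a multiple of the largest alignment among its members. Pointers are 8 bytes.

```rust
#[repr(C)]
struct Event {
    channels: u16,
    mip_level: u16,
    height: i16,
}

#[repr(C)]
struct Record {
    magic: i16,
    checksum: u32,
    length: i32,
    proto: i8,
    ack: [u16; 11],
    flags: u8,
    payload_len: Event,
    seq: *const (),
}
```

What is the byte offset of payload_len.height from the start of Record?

Event: @0: channels [2B, align 2] → 2; @2: mip_level [2B, align 2] → 4; @4: height [2B, align 2] → 6; size 6, align 2
@0: magic [2B, align 2] → 2
+2 pad (align 4)
@4: checksum [4B, align 4] → 8
@8: length [4B, align 4] → 12
@12: proto [1B, align 1] → 13
+1 pad (align 2)
@14: ack [22B, align 2] → 36
@36: flags [1B, align 1] → 37
+1 pad (align 2)
@38: payload_len [6B, align 2] → 44
within Event: height at 4
38 + 4 = 42

42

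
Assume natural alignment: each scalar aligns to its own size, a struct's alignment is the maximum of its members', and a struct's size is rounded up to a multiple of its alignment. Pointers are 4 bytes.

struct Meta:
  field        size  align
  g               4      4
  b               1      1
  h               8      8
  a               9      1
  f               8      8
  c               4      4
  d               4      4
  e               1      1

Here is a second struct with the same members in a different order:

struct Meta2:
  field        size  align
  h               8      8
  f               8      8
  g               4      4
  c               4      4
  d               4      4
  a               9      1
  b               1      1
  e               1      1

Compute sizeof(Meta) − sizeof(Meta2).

g at 0 (size 4, align 4) → ends 4
b at 4 (size 1, align 1) → ends 5
pad 3 to align 8 for h
h at 8 (size 8, align 8) → ends 16
a at 16 (size 9, align 1) → ends 25
pad 7 to align 8 for f
f at 32 (size 8, align 8) → ends 40
c at 40 (size 4, align 4) → ends 44
d at 44 (size 4, align 4) → ends 48
e at 48 (size 1, align 1) → ends 49
tail pad 7 to reach multiple of 8
total 56 bytes, alignment 8
— Meta2 —
h at 0 (size 8, align 8) → ends 8
f at 8 (size 8, align 8) → ends 16
g at 16 (size 4, align 4) → ends 20
c at 20 (size 4, align 4) → ends 24
d at 24 (size 4, align 4) → ends 28
a at 28 (size 9, align 1) → ends 37
b at 37 (size 1, align 1) → ends 38
e at 38 (size 1, align 1) → ends 39
tail pad 1 to reach multiple of 8
total 40 bytes, alignment 8
56 − 40 = 16

16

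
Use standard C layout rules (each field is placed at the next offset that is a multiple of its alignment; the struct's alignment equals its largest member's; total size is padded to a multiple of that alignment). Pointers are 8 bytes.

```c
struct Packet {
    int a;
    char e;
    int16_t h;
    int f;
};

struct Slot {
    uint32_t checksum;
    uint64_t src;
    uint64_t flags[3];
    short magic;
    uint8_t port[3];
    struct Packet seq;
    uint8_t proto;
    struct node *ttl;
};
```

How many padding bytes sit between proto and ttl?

3

Packet: 0..4  a  (4B, 4-aligned); 4..5  e  (1B, 1-aligned); 5..6  -- padding (1B); 6..8  h  (2B, 2-aligned); 8..12  f  (4B, 4-aligned); sizeof = 12, alignof = 4
0..4  checksum  (4B, 4-aligned)
4..8  -- padding (4B)
8..16  src  (8B, 8-aligned)
16..40  flags  (24B, 8-aligned)
40..42  magic  (2B, 2-aligned)
42..45  port  (3B, 1-aligned)
45..48  -- padding (3B)
48..60  seq  (12B, 4-aligned)
60..61  proto  (1B, 1-aligned)
61..64  -- padding (3B)
64..72  ttl  (8B, 8-aligned)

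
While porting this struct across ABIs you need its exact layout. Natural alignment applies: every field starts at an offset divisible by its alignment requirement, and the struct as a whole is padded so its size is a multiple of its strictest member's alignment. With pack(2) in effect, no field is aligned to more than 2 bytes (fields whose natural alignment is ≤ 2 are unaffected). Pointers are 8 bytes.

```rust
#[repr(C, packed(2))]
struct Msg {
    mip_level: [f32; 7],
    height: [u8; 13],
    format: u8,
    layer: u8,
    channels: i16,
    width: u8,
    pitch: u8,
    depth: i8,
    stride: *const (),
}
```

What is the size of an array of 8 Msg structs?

0..28  mip_level  (28B, 2-aligned)
28..41  height  (13B, 1-aligned)
41..42  format  (1B, 1-aligned)
42..43  layer  (1B, 1-aligned)
43..44  -- padding (1B)
44..46  channels  (2B, 2-aligned)
46..47  width  (1B, 1-aligned)
47..48  pitch  (1B, 1-aligned)
48..49  depth  (1B, 1-aligned)
49..50  -- padding (1B)
50..58  stride  (8B, 2-aligned)
sizeof = 58, alignof = 2
array of 8: 8 × 58 = 464

464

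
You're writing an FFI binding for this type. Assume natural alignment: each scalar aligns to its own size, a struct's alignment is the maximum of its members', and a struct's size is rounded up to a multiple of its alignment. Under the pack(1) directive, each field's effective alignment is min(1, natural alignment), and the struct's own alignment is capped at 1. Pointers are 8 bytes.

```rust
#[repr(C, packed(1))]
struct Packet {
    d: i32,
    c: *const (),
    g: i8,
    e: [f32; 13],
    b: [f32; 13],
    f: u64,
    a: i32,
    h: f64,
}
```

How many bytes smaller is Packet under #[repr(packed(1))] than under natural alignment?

natural layout:
  @0: d [4B, align 4] → 4
  +4 pad (align 8)
  @8: c [8B, align 8] → 16
  @16: g [1B, align 1] → 17
  +3 pad (align 4)
  @20: e [52B, align 4] → 72
  @72: b [52B, align 4] → 124
  +4 pad (align 8)
  @128: f [8B, align 8] → 136
  @136: a [4B, align 4] → 140
  +4 pad (align 8)
  @144: h [8B, align 8] → 152
  size 152, align 8
packed(1) layout:
  @0: d [4B, align 1] → 4
  @4: c [8B, align 1] → 12
  @12: g [1B, align 1] → 13
  @13: e [52B, align 1] → 65
  @65: b [52B, align 1] → 117
  @117: f [8B, align 1] → 125
  @125: a [4B, align 1] → 129
  @129: h [8B, align 1] → 137
  size 137, align 1
152 − 137 = 15

15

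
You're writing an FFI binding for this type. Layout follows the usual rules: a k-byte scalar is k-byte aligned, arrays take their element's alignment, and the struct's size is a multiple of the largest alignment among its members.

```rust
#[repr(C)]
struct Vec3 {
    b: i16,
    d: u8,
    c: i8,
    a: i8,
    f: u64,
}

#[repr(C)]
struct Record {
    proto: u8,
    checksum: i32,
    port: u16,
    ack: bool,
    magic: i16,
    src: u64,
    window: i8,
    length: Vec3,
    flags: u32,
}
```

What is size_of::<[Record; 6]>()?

336

Vec3: b at 0 (size 2, align 2) → ends 2; d at 2 (size 1, align 1) → ends 3; c at 3 (size 1, align 1) → ends 4; a at 4 (size 1, align 1) → ends 5; pad 3 to align 8 for f; f at 8 (size 8, align 8) → ends 16; total 16 bytes, alignment 8
proto at 0 (size 1, align 1) → ends 1
pad 3 to align 4 for checksum
checksum at 4 (size 4, align 4) → ends 8
port at 8 (size 2, align 2) → ends 10
ack at 10 (size 1, align 1) → ends 11
pad 1 to align 2 for magic
magic at 12 (size 2, align 2) → ends 14
pad 2 to align 8 for src
src at 16 (size 8, align 8) → ends 24
window at 24 (size 1, align 1) → ends 25
pad 7 to align 8 for length
length at 32 (size 16, align 8) → ends 48
flags at 48 (size 4, align 4) → ends 52
tail pad 4 to reach multiple of 8
total 56 bytes, alignment 8
array of 6: 6 × 56 = 336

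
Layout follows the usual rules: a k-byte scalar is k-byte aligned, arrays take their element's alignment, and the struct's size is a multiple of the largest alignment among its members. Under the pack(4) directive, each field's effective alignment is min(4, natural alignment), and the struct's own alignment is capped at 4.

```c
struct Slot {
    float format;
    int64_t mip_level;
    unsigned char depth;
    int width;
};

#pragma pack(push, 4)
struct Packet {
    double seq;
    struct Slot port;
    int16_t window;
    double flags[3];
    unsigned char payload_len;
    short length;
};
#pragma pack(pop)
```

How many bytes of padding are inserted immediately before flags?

Slot: @0: format [4B, align 4] → 4; +4 pad (align 8); @8: mip_level [8B, align 8] → 16; @16: depth [1B, align 1] → 17; +3 pad (align 4); @20: width [4B, align 4] → 24; size 24, align 8
@0: seq [8B, align 4] → 8
@8: port [24B, align 4] → 32
@32: window [2B, align 2] → 34
+2 pad (align 4)
@36: flags [24B, align 4] → 60

2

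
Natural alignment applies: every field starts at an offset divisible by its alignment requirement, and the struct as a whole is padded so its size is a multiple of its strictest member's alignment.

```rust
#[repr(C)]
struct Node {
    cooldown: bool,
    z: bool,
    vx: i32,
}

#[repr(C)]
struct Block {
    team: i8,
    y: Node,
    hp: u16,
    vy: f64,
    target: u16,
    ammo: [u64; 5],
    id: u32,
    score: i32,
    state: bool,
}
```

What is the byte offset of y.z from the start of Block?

Node: @0: cooldown [1B, align 1] → 1; @1: z [1B, align 1] → 2; +2 pad (align 4); @4: vx [4B, align 4] → 8; size 8, align 4
@0: team [1B, align 1] → 1
+3 pad (align 4)
@4: y [8B, align 4] → 12
within Node: z at 1
4 + 1 = 5

5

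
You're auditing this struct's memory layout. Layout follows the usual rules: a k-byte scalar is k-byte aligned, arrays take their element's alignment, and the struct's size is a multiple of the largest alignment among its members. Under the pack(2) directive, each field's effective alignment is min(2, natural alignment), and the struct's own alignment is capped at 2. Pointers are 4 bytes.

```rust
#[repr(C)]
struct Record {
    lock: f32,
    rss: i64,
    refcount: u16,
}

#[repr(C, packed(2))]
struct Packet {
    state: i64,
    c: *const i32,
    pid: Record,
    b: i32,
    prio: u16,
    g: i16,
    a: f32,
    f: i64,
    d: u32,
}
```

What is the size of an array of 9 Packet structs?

540

Record: @0: lock [4B, align 4] → 4; +4 pad (align 8); @8: rss [8B, align 8] → 16; @16: refcount [2B, align 2] → 18; +6 tail pad (align 8); size 24, align 8
@0: state [8B, align 2] → 8
@8: c [4B, align 2] → 12
@12: pid [24B, align 2] → 36
@36: b [4B, align 2] → 40
@40: prio [2B, align 2] → 42
@42: g [2B, align 2] → 44
@44: a [4B, align 2] → 48
@48: f [8B, align 2] → 56
@56: d [4B, align 2] → 60
size 60, align 2
array of 9: 9 × 60 = 540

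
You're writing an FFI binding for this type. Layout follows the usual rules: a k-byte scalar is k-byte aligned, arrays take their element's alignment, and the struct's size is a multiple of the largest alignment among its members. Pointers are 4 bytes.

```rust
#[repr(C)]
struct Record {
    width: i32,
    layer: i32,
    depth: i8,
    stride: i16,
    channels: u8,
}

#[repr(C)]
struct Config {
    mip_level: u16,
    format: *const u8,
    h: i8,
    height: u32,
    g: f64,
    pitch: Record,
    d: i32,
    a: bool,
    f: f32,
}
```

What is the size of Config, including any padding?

Record: width at 0 (size 4, align 4) → ends 4; layer at 4 (size 4, align 4) → ends 8; depth at 8 (size 1, align 1) → ends 9; pad 1 to align 2 for stride; stride at 10 (size 2, align 2) → ends 12; channels at 12 (size 1, align 1) → ends 13; tail pad 3 to reach multiple of 4; total 16 bytes, alignment 4
mip_level at 0 (size 2, align 2) → ends 2
pad 2 to align 4 for format
format at 4 (size 4, align 4) → ends 8
h at 8 (size 1, align 1) → ends 9
pad 3 to align 4 for height
height at 12 (size 4, align 4) → ends 16
g at 16 (size 8, align 8) → ends 24
pitch at 24 (size 16, align 4) → ends 40
d at 40 (size 4, align 4) → ends 44
a at 44 (size 1, align 1) → ends 45
pad 3 to align 4 for f
f at 48 (size 4, align 4) → ends 52
tail pad 4 to reach multiple of 8
total 56 bytes, alignment 8

56 bytes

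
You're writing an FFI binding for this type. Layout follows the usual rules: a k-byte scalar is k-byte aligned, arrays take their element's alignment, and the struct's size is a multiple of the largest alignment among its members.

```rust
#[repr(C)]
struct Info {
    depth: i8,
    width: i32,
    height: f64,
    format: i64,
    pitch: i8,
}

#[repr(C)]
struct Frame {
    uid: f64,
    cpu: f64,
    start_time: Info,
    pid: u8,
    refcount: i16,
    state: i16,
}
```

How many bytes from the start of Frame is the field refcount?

50

Info: @0: depth [1B, align 1] → 1; +3 pad (align 4); @4: width [4B, align 4] → 8; @8: height [8B, align 8] → 16; @16: format [8B, align 8] → 24; @24: pitch [1B, align 1] → 25; +7 tail pad (align 8); size 32, align 8
@0: uid [8B, align 8] → 8
@8: cpu [8B, align 8] → 16
@16: start_time [32B, align 8] → 48
@48: pid [1B, align 1] → 49
+1 pad (align 2)
@50: refcount [2B, align 2] → 52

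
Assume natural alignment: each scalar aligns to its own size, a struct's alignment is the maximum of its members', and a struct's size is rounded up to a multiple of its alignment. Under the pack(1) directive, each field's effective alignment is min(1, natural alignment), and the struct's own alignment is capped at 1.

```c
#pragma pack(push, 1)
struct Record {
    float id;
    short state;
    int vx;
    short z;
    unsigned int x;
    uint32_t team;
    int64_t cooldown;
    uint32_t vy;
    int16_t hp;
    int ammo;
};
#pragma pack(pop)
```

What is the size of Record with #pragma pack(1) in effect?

38

id at 0 (size 4, align 1) → ends 4
state at 4 (size 2, align 1) → ends 6
vx at 6 (size 4, align 1) → ends 10
z at 10 (size 2, align 1) → ends 12
x at 12 (size 4, align 1) → ends 16
team at 16 (size 4, align 1) → ends 20
cooldown at 20 (size 8, align 1) → ends 28
vy at 28 (size 4, align 1) → ends 32
hp at 32 (size 2, align 1) → ends 34
ammo at 34 (size 4, align 1) → ends 38
total 38 bytes, alignment 1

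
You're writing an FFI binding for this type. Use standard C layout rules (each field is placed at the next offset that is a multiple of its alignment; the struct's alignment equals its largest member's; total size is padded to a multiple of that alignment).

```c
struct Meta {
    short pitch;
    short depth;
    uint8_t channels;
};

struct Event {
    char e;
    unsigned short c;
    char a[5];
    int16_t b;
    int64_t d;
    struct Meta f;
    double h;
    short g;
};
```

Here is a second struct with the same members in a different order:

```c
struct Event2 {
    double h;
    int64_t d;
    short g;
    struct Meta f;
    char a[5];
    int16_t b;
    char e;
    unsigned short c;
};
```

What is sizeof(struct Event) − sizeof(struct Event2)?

8

Meta: pitch at 0 (size 2, align 2) → ends 2; depth at 2 (size 2, align 2) → ends 4; channels at 4 (size 1, align 1) → ends 5; tail pad 1 to reach multiple of 2; total 6 bytes, alignment 2
e at 0 (size 1, align 1) → ends 1
pad 1 to align 2 for c
c at 2 (size 2, align 2) → ends 4
a at 4 (size 5, align 1) → ends 9
pad 1 to align 2 for b
b at 10 (size 2, align 2) → ends 12
pad 4 to align 8 for d
d at 16 (size 8, align 8) → ends 24
f at 24 (size 6, align 2) → ends 30
pad 2 to align 8 for h
h at 32 (size 8, align 8) → ends 40
g at 40 (size 2, align 2) → ends 42
tail pad 6 to reach multiple of 8
total 48 bytes, alignment 8
— Event2 —
h at 0 (size 8, align 8) → ends 8
d at 8 (size 8, align 8) → ends 16
g at 16 (size 2, align 2) → ends 18
f at 18 (size 6, align 2) → ends 24
a at 24 (size 5, align 1) → ends 29
pad 1 to align 2 for b
b at 30 (size 2, align 2) → ends 32
e at 32 (size 1, align 1) → ends 33
pad 1 to align 2 for c
c at 34 (size 2, align 2) → ends 36
tail pad 4 to reach multiple of 8
total 40 bytes, alignment 8
48 − 40 = 8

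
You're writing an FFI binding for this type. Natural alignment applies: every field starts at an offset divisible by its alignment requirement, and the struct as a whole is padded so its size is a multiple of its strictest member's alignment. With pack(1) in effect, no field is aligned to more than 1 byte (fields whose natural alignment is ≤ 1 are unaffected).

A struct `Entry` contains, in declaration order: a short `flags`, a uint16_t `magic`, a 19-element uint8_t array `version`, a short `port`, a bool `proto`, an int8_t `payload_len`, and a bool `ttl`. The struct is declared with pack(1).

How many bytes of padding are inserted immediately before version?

flags at 0 (size 2, align 1) → ends 2
magic at 2 (size 2, align 1) → ends 4
version at 4 (size 19, align 1) → ends 23

0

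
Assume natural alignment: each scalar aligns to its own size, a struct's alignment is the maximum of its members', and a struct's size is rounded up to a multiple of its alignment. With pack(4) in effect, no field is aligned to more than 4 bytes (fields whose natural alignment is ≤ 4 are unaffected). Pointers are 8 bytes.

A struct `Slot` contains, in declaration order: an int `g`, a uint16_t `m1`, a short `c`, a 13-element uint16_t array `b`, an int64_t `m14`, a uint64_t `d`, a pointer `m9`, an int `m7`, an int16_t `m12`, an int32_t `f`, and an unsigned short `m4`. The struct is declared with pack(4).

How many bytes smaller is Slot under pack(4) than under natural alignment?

4

natural layout:
  g at 0 (size 4, align 4) → ends 4
  m1 at 4 (size 2, align 2) → ends 6
  c at 6 (size 2, align 2) → ends 8
  b at 8 (size 26, align 2) → ends 34
  pad 6 to align 8 for m14
  m14 at 40 (size 8, align 8) → ends 48
  d at 48 (size 8, align 8) → ends 56
  m9 at 56 (size 8, align 8) → ends 64
  m7 at 64 (size 4, align 4) → ends 68
  m12 at 68 (size 2, align 2) → ends 70
  pad 2 to align 4 for f
  f at 72 (size 4, align 4) → ends 76
  m4 at 76 (size 2, align 2) → ends 78
  tail pad 2 to reach multiple of 8
  total 80 bytes, alignment 8
packed(4) layout:
  g at 0 (size 4, align 4) → ends 4
  m1 at 4 (size 2, align 2) → ends 6
  c at 6 (size 2, align 2) → ends 8
  b at 8 (size 26, align 2) → ends 34
  pad 2 to align 4 for m14
  m14 at 36 (size 8, align 4) → ends 44
  d at 44 (size 8, align 4) → ends 52
  m9 at 52 (size 8, align 4) → ends 60
  m7 at 60 (size 4, align 4) → ends 64
  m12 at 64 (size 2, align 2) → ends 66
  pad 2 to align 4 for f
  f at 68 (size 4, align 4) → ends 72
  m4 at 72 (size 2, align 2) → ends 74
  tail pad 2 to reach multiple of 4
  total 76 bytes, alignment 4
80 − 76 = 4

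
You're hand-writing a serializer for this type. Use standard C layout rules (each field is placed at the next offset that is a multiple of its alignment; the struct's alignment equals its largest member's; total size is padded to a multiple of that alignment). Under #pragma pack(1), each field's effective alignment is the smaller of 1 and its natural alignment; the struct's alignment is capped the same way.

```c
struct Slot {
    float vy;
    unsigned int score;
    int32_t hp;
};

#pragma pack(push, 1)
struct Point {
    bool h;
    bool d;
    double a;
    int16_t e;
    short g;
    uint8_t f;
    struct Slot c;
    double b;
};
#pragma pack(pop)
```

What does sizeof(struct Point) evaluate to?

Slot: 0..4  vy  (4B, 4-aligned); 4..8  score  (4B, 4-aligned); 8..12  hp  (4B, 4-aligned); sizeof = 12, alignof = 4
0..1  h  (1B, 1-aligned)
1..2  d  (1B, 1-aligned)
2..10  a  (8B, 1-aligned)
10..12  e  (2B, 1-aligned)
12..14  g  (2B, 1-aligned)
14..15  f  (1B, 1-aligned)
15..27  c  (12B, 1-aligned)
27..35  b  (8B, 1-aligned)
sizeof = 35, alignof = 1

35 bytes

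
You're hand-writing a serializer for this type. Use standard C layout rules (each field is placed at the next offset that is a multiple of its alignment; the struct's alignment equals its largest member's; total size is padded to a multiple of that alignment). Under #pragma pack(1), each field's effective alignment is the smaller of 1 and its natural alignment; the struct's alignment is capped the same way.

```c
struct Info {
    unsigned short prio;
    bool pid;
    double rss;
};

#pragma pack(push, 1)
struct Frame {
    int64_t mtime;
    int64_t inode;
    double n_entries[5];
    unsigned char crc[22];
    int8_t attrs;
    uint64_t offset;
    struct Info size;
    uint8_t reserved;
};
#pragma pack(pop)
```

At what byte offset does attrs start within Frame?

Info: prio at 0 (size 2, align 2) → ends 2; pid at 2 (size 1, align 1) → ends 3; pad 5 to align 8 for rss; rss at 8 (size 8, align 8) → ends 16; total 16 bytes, alignment 8
mtime at 0 (size 8, align 1) → ends 8
inode at 8 (size 8, align 1) → ends 16
n_entries at 16 (size 40, align 1) → ends 56
crc at 56 (size 22, align 1) → ends 78
attrs at 78 (size 1, align 1) → ends 79

78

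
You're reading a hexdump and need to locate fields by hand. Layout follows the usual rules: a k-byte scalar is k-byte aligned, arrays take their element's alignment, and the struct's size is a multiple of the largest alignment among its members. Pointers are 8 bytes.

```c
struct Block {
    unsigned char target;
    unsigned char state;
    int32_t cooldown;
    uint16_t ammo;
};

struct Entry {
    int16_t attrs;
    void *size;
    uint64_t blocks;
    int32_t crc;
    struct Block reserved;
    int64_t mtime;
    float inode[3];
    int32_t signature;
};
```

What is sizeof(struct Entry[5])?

320

Block: target at 0 (size 1, align 1) → ends 1; state at 1 (size 1, align 1) → ends 2; pad 2 to align 4 for cooldown; cooldown at 4 (size 4, align 4) → ends 8; ammo at 8 (size 2, align 2) → ends 10; tail pad 2 to reach multiple of 4; total 12 bytes, alignment 4
attrs at 0 (size 2, align 2) → ends 2
pad 6 to align 8 for size
size at 8 (size 8, align 8) → ends 16
blocks at 16 (size 8, align 8) → ends 24
crc at 24 (size 4, align 4) → ends 28
reserved at 28 (size 12, align 4) → ends 40
mtime at 40 (size 8, align 8) → ends 48
inode at 48 (size 12, align 4) → ends 60
signature at 60 (size 4, align 4) → ends 64
total 64 bytes, alignment 8
array of 5: 5 × 64 = 320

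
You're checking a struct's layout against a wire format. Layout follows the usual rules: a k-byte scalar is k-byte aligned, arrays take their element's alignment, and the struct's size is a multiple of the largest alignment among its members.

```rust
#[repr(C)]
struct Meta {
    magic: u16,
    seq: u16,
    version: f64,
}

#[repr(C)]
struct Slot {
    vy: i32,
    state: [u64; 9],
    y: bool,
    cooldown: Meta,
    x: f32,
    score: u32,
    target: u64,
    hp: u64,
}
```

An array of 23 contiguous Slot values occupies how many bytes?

Meta: @0: magic [2B, align 2] → 2; @2: seq [2B, align 2] → 4; +4 pad (align 8); @8: version [8B, align 8] → 16; size 16, align 8
@0: vy [4B, align 4] → 4
+4 pad (align 8)
@8: state [72B, align 8] → 80
@80: y [1B, align 1] → 81
+7 pad (align 8)
@88: cooldown [16B, align 8] → 104
@104: x [4B, align 4] → 108
@108: score [4B, align 4] → 112
@112: target [8B, align 8] → 120
@120: hp [8B, align 8] → 128
size 128, align 8
array of 23: 23 × 128 = 2944

2944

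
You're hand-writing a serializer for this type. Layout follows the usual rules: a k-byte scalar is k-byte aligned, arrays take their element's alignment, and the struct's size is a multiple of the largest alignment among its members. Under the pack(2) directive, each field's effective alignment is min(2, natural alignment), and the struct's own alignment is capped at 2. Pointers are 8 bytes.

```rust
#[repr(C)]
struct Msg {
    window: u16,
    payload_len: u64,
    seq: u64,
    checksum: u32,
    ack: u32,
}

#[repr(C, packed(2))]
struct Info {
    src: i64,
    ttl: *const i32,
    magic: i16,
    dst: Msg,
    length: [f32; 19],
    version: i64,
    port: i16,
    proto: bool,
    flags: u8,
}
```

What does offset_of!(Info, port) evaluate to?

Msg: 0..2  window  (2B, 2-aligned); 2..8  -- padding (6B); 8..16  payload_len  (8B, 8-aligned); 16..24  seq  (8B, 8-aligned); 24..28  checksum  (4B, 4-aligned); 28..32  ack  (4B, 4-aligned); sizeof = 32, alignof = 8
0..8  src  (8B, 2-aligned)
8..16  ttl  (8B, 2-aligned)
16..18  magic  (2B, 2-aligned)
18..50  dst  (32B, 2-aligned)
50..126  length  (76B, 2-aligned)
126..134  version  (8B, 2-aligned)
134..136  port  (2B, 2-aligned)

134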